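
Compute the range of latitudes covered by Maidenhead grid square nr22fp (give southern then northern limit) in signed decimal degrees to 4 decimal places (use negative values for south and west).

82.6250, 82.6667

Field N=13, R=17: +13·20° lon, +17·10° lat → SW at lon 80°, lat 80°.
Square 2, 2: +2·2° lon, +2·1° lat → SW at lon 84°, lat 82°.
Subsquare f=5, p=15: +5·0.0833333° lon, +15·0.0416667° lat → SW at lon 84.4167°, lat 82.625°.
Cell spans 0.0833333° lon × 0.0416667° lat.
south 82.6250, north 82.6667.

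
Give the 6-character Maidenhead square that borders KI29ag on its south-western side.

KI19xf

Longitude subsquare a = 0; −1 → -1, wraps to 23 = x, carry into square.
Longitude square 2; −1 → 1.
Latitude subsquare g = 6; −1 → 5 = f.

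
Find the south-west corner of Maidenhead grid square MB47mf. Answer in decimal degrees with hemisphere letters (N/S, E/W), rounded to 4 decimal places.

72.7917° S, 69.0000° E

Field M=12, B=1: +12·20° lon, +1·10° lat → SW at lon 60°, lat -80°.
Square 4, 7: +4·2° lon, +7·1° lat → SW at lon 68°, lat -73°.
Subsquare m=12, f=5: +12·0.0833333° lon, +5·0.0416667° lat → SW at lon 69°, lat -72.7917°.
latitude 72.7917° S, longitude 69.0000° E.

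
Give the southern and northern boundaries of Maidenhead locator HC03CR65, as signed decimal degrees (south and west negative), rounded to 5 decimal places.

-66.27083, -66.26667

Field H=7, C=2: +7·20° lon, +2·10° lat → SW at lon -40°, lat -70°.
Square 0, 3: +0·2° lon, +3·1° lat → SW at lon -40°, lat -67°.
Subsquare c=2, r=17: +2·0.0833333° lon, +17·0.0416667° lat → SW at lon -39.8333°, lat -66.2917°.
Extended square 6, 5: +6·0.00833333° lon, +5·0.00416667° lat → SW at lon -39.7833°, lat -66.2708°.
Cell spans 0.00833333° lon × 0.00416667° lat.
south -66.27083, north -66.26667.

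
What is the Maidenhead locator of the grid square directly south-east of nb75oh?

NB75pg

Longitude subsquare o = 14; +1 → 15 = p.
Latitude subsquare h = 7; −1 → 6 = g.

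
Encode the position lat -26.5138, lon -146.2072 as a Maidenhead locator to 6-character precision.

Add 180° to longitude and 90° to latitude: 33.7928, 63.4862.
Field: 33.7928/20 → 1 → B, 63.4862/10 → 6 → G; chars BG.
Square: 13.7928/2 → 6, 3.4862/1 → 3; chars 63.
Subsquare: 1.7928/0.0833333 → 21 → v, 0.4862/0.0416667 → 11 → l; chars vl.

BG63vl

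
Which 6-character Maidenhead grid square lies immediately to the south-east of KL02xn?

KL12am

Longitude subsquare x = 23; +1 → 24, wraps to 0 = a, carry into square.
Longitude square 0; +1 → 1.
Latitude subsquare n = 13; −1 → 12 = m.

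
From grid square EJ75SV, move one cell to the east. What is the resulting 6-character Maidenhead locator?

EJ75tv

Longitude subsquare s = 18; +1 → 19 = t.
The latitude characters are unchanged.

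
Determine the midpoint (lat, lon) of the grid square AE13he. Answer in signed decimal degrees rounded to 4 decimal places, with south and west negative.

-46.8125, -177.3750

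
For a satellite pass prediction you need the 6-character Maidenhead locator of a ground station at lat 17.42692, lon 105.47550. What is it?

OK27rk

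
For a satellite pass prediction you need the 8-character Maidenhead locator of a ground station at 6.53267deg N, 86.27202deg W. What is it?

EJ66um77

Offset from 180°W / 90°S: lon 93.72798°, lat 96.53267°.
Field: lon ⌊93.72798/20⌋ = 4 → E; lat ⌊96.53267/10⌋ = 9 → J.
Square: lon ⌊13.72798/2⌋ = 6; lat ⌊6.53267/1⌋ = 6.
Subsquare: lon ⌊1.72798/0.0833333⌋ = 20 → u; lat ⌊0.53267/0.0416667⌋ = 12 → m.
Extended square: lon ⌊0.06131/0.00833333⌋ = 7; lat ⌊0.03267/0.00416667⌋ = 7.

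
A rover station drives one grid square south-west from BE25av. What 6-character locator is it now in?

BE15xu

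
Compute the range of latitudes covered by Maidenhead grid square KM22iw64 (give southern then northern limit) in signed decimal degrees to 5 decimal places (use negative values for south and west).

Field K=10, M=12: +10·20° lon, +12·10° lat → SW at lon 20°, lat 30°.
Square 2, 2: +2·2° lon, +2·1° lat → SW at lon 24°, lat 32°.
Subsquare i=8, w=22: +8·0.0833333° lon, +22·0.0416667° lat → SW at lon 24.6667°, lat 32.9167°.
Extended square 6, 4: +6·0.00833333° lon, +4·0.00416667° lat → SW at lon 24.7167°, lat 32.9333°.
Cell spans 0.00833333° lon × 0.00416667° lat.
south 32.93333, north 32.93750.

32.93333, 32.93750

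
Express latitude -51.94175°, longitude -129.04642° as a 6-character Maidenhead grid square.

CD58lb

Offset from 180°W / 90°S: lon 50.9536°, lat 38.0583°.
Field: lon ⌊50.9536/20⌋ = 2 → C; lat ⌊38.0583/10⌋ = 3 → D.
Square: lon ⌊10.9536/2⌋ = 5; lat ⌊8.0583/1⌋ = 8.
Subsquare: lon ⌊0.9536/0.0833333⌋ = 11 → l; lat ⌊0.0583/0.0416667⌋ = 1 → b.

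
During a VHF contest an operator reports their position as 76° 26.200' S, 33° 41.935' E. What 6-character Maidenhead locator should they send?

KB63un

Shift to the Maidenhead origin (180°W, 90°S): lon 213.6989, lat 13.5633.
Field (20°×10°, letters A–R): 213.6989/20 → 10 → K, 13.5633/10 → 1 → B; chars KB.
Square (2°×1°, digits 0–9): 13.6989/2 → 6, 3.5633/1 → 3; chars 63.
Subsquare (5′×2.5′, letters a–x): 1.6989/0.0833333 → 20 → u, 0.5633/0.0416667 → 13 → n; chars un.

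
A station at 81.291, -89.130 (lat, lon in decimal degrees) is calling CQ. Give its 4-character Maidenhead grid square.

ER51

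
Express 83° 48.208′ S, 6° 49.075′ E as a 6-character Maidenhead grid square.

Add 180° to longitude and 90° to latitude: 186.8179, 6.1965.
Field: lon ⌊186.8179/20⌋ = 9 → J; lat ⌊6.1965/10⌋ = 0 → A.
Square: lon ⌊6.8179/2⌋ = 3; lat ⌊6.1965/1⌋ = 6.
Subsquare: lon ⌊0.8179/0.0833333⌋ = 9 → j; lat ⌊0.1965/0.0416667⌋ = 4 → e.

JA36je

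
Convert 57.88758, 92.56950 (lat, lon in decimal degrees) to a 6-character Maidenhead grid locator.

NO67gv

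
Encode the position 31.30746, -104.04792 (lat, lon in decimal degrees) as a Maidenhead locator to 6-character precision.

DM71xh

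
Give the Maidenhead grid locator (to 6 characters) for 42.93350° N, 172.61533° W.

Add 180° to longitude and 90° to latitude: 7.3847, 132.9335.
Field (20°×10°, letters A–R): 7.3847/20 → 0 → A, 132.9335/10 → 13 → N; chars AN.
Square (2°×1°, digits 0–9): 7.3847/2 → 3, 2.9335/1 → 2; chars 32.
Subsquare (5′×2.5′, letters a–x): 1.3847/0.0833333 → 16 → q, 0.9335/0.0416667 → 22 → w; chars qw.

AN32qw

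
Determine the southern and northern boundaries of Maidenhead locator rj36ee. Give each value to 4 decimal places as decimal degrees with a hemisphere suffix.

6.1667° N, 6.2083° N

Field R=17, J=9: +17·20° lon, +9·10° lat → SW at lon 160°, lat 0°.
Square 3, 6: +3·2° lon, +6·1° lat → SW at lon 166°, lat 6°.
Subsquare e=4, e=4: +4·0.0833333° lon, +4·0.0416667° lat → SW at lon 166.333°, lat 6.16667°.
Cell spans 0.0833333° lon × 0.0416667° lat.
south 6.1667° N, north 6.2083° N.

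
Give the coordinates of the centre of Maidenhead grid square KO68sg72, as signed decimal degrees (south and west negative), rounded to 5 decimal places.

Field K=10, O=14: +10·20° lon, +14·10° lat → SW at lon 20°, lat 50°.
Square 6, 8: +6·2° lon, +8·1° lat → SW at lon 32°, lat 58°.
Subsquare s=18, g=6: +18·0.0833333° lon, +6·0.0416667° lat → SW at lon 33.5°, lat 58.25°.
Extended square 7, 2: +7·0.00833333° lon, +2·0.00416667° lat → SW at lon 33.5583°, lat 58.2583°.
Cell spans 0.00833333° lon × 0.00416667° lat. Centre is SW corner plus half of each.
latitude 58.26042, longitude 33.56250.

58.26042, 33.56250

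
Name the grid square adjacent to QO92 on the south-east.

Longitude square 9; +1 → 10, wraps to 0, carry into field.
Longitude field Q = 16; +1 → 17 = R.
Latitude square 2; −1 → 1.

RO01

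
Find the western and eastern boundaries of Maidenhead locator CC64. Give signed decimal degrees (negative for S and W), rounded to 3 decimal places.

-128.000, -126.000

Field C=2, C=2: +2·20° lon, +2·10° lat → SW at lon -140°, lat -70°.
Square 6, 4: +6·2° lon, +4·1° lat → SW at lon -128°, lat -66°.
Cell spans 2° lon × 1° lat.
west -128.000, east -126.000.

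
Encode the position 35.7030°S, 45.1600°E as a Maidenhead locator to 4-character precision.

Shift to the Maidenhead origin (180°W, 90°S): lon 225.16, lat 54.30.
Field: 225.16/20 → 11 → L, 54.30/10 → 5 → F; chars LF.
Square: 5.16/2 → 2, 4.30/1 → 4; chars 24.

LF24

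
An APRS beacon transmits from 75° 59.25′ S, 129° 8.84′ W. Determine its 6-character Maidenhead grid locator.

Shift to the Maidenhead origin (180°W, 90°S): lon 50.8527, lat 14.0125.
Field: 50.8527/20 → 2 → C, 14.0125/10 → 1 → B; chars CB.
Square: 10.8527/2 → 5, 4.0125/1 → 4; chars 54.
Subsquare: 0.8527/0.0833333 → 10 → k, 0.0125/0.0416667 → 0 → a; chars ka.

CB54ka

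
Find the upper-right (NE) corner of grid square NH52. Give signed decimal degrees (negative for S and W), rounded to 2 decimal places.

Field N=13, H=7: +13·20° lon, +7·10° lat → SW at lon 80°, lat -20°.
Square 5, 2: +5·2° lon, +2·1° lat → SW at lon 90°, lat -18°.
Cell spans 2° lon × 1° lat. NE corner is SW corner plus one full cell.
latitude -17.00, longitude 92.00.

-17.00, 92.00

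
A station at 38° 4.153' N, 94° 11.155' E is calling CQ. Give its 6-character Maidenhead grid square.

Shift to the Maidenhead origin (180°W, 90°S): lon 274.1859, lat 128.0692.
Field (20°×10°, letters A–R): lon ⌊274.1859/20⌋ = 13 → N; lat ⌊128.0692/10⌋ = 12 → M.
Square (2°×1°, digits 0–9): lon ⌊14.1859/2⌋ = 7; lat ⌊8.0692/1⌋ = 8.
Subsquare (5′×2.5′, letters a–x): lon ⌊0.1859/0.0833333⌋ = 2 → c; lat ⌊0.0692/0.0416667⌋ = 1 → b.

NM78cb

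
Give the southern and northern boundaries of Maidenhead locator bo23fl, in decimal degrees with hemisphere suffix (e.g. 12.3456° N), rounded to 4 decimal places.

Field B=1, O=14: +1·20° lon, +14·10° lat → SW at lon -160°, lat 50°.
Square 2, 3: +2·2° lon, +3·1° lat → SW at lon -156°, lat 53°.
Subsquare f=5, l=11: +5·0.0833333° lon, +11·0.0416667° lat → SW at lon -155.583°, lat 53.4583°.
Cell spans 0.0833333° lon × 0.0416667° lat.
south 53.4583° N, north 53.5000° N.

53.4583° N, 53.5000° N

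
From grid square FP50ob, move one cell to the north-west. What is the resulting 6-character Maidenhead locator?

FP50nc

Longitude subsquare o = 14; −1 → 13 = n.
Latitude subsquare b = 1; +1 → 2 = c.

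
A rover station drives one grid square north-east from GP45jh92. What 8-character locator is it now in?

GP45kh03

Longitude extended square 9; +1 → 10, wraps to 0, carry into subsquare.
Longitude subsquare j = 9; +1 → 10 = k.
Latitude extended square 2; +1 → 3.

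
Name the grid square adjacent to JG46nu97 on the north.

JG46nu98

Latitude extended square 7; +1 → 8.
The longitude characters are unchanged.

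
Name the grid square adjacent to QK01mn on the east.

QK01nn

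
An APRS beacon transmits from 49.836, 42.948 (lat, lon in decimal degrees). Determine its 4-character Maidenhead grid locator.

LN19

Offset from 180°W / 90°S: lon 222.95°, lat 139.84°.
Field: 222.95/20 → 11 → L, 139.84/10 → 13 → N; chars LN.
Square: 2.95/2 → 1, 9.84/1 → 9; chars 19.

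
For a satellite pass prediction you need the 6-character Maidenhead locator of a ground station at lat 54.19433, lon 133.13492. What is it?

PO64ne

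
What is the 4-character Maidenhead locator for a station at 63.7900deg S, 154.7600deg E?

QC76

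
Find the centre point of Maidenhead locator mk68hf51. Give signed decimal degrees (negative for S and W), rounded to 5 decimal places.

18.21458, 72.62917

Field M=12, K=10: +12·20° lon, +10·10° lat → SW at lon 60°, lat 10°.
Square 6, 8: +6·2° lon, +8·1° lat → SW at lon 72°, lat 18°.
Subsquare h=7, f=5: +7·0.0833333° lon, +5·0.0416667° lat → SW at lon 72.5833°, lat 18.2083°.
Extended square 5, 1: +5·0.00833333° lon, +1·0.00416667° lat → SW at lon 72.625°, lat 18.2125°.
Cell spans 0.00833333° lon × 0.00416667° lat. Centre is SW corner plus half of each.
latitude 18.21458, longitude 72.62917.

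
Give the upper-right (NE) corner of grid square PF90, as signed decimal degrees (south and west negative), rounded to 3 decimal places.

-39.000, 140.000

Field P=15, F=5: +15·20° lon, +5·10° lat → SW at lon 120°, lat -40°.
Square 9, 0: +9·2° lon, +0·1° lat → SW at lon 138°, lat -40°.
Cell spans 2° lon × 1° lat. NE corner is SW corner plus one full cell.
latitude -39.000, longitude 140.000.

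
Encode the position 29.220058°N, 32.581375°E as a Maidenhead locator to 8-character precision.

KL69gf92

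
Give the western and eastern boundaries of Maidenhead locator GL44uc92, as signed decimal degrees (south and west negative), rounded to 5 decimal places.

Field G=6, L=11: +6·20° lon, +11·10° lat → SW at lon -60°, lat 20°.
Square 4, 4: +4·2° lon, +4·1° lat → SW at lon -52°, lat 24°.
Subsquare u=20, c=2: +20·0.0833333° lon, +2·0.0416667° lat → SW at lon -50.3333°, lat 24.0833°.
Extended square 9, 2: +9·0.00833333° lon, +2·0.00416667° lat → SW at lon -50.2583°, lat 24.0917°.
Cell spans 0.00833333° lon × 0.00416667° lat.
west -50.25833, east -50.25000.

-50.25833, -50.25000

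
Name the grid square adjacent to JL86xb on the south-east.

Longitude subsquare x = 23; +1 → 24, wraps to 0 = a, carry into square.
Longitude square 8; +1 → 9.
Latitude subsquare b = 1; −1 → 0 = a.

JL96aa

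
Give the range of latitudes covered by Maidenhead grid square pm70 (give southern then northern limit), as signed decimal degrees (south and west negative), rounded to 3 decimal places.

Field P=15, M=12: +15·20° lon, +12·10° lat → SW at lon 120°, lat 30°.
Square 7, 0: +7·2° lon, +0·1° lat → SW at lon 134°, lat 30°.
Cell spans 2° lon × 1° lat.
south 30.000, north 31.000.

30.000, 31.000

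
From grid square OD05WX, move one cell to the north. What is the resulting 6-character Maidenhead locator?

OD06wa

Latitude subsquare x = 23; +1 → 24, wraps to 0 = a, carry into square.
Latitude square 5; +1 → 6.
The longitude characters are unchanged.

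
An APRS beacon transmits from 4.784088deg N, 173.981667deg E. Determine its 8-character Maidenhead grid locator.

RJ64xs78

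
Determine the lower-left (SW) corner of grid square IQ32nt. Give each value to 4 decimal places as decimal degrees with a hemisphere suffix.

Field I=8, Q=16: +8·20° lon, +16·10° lat → SW at lon -20°, lat 70°.
Square 3, 2: +3·2° lon, +2·1° lat → SW at lon -14°, lat 72°.
Subsquare n=13, t=19: +13·0.0833333° lon, +19·0.0416667° lat → SW at lon -12.9167°, lat 72.7917°.
latitude 72.7917° N, longitude 12.9167° W.

72.7917° N, 12.9167° W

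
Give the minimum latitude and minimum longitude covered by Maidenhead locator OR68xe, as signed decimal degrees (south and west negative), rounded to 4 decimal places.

88.1667, 113.9167

Field O=14, R=17: +14·20° lon, +17·10° lat → SW at lon 100°, lat 80°.
Square 6, 8: +6·2° lon, +8·1° lat → SW at lon 112°, lat 88°.
Subsquare x=23, e=4: +23·0.0833333° lon, +4·0.0416667° lat → SW at lon 113.917°, lat 88.1667°.
latitude 88.1667, longitude 113.9167.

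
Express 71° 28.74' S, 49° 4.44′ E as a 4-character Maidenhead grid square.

Offset from 180°W / 90°S: lon 229.07°, lat 18.52°.
Field: lon ⌊229.07/20⌋ = 11 → L; lat ⌊18.52/10⌋ = 1 → B.
Square: lon ⌊9.07/2⌋ = 4; lat ⌊8.52/1⌋ = 8.

LB48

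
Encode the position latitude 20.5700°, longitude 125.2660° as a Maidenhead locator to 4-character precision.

PL20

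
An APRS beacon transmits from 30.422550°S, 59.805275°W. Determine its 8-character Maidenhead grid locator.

Shift to the Maidenhead origin (180°W, 90°S): lon 120.19473, lat 59.57745.
Field: 120.19473/20 → 6 → G, 59.57745/10 → 5 → F; chars GF.
Square: 0.19473/2 → 0, 9.57745/1 → 9; chars 09.
Subsquare: 0.19473/0.0833333 → 2 → c, 0.57745/0.0416667 → 13 → n; chars cn.
Extended square: 0.02806/0.00833333 → 3, 0.03578/0.00416667 → 8; chars 38.

GF09cn38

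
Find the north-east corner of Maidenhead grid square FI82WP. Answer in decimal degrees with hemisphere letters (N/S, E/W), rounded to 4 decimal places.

Field F=5, I=8: +5·20° lon, +8·10° lat → SW at lon -80°, lat -10°.
Square 8, 2: +8·2° lon, +2·1° lat → SW at lon -64°, lat -8°.
Subsquare w=22, p=15: +22·0.0833333° lon, +15·0.0416667° lat → SW at lon -62.1667°, lat -7.375°.
Cell spans 0.0833333° lon × 0.0416667° lat. NE corner is SW corner plus one full cell.
latitude 7.3333° S, longitude 62.0833° W.

7.3333° S, 62.0833° W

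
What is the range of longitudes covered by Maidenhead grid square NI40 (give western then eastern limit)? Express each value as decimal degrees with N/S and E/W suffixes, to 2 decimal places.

88.00° E, 90.00° E

Field N=13, I=8: +13·20° lon, +8·10° lat → SW at lon 80°, lat -10°.
Square 4, 0: +4·2° lon, +0·1° lat → SW at lon 88°, lat -10°.
Cell spans 2° lon × 1° lat.
west 88.00° E, east 90.00° E.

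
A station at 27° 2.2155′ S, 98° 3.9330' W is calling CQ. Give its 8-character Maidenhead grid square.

Offset from 180°W / 90°S: lon 81.93445°, lat 62.96308°.
Field: lon ⌊81.93445/20⌋ = 4 → E; lat ⌊62.96308/10⌋ = 6 → G.
Square: lon ⌊1.93445/2⌋ = 0; lat ⌊2.96308/1⌋ = 2.
Subsquare: lon ⌊1.93445/0.0833333⌋ = 23 → x; lat ⌊0.96308/0.0416667⌋ = 23 → x.
Extended square: lon ⌊0.01778/0.00833333⌋ = 2; lat ⌊0.00474/0.00416667⌋ = 1.

EG02xx21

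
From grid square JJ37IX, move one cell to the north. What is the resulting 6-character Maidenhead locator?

JJ38ia

Latitude subsquare x = 23; +1 → 24, wraps to 0 = a, carry into square.
Latitude square 7; +1 → 8.
The longitude characters are unchanged.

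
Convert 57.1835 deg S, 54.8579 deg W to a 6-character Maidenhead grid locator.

Offset from 180°W / 90°S: lon 125.1421°, lat 32.8165°.
Field: 125.1421/20 → 6 → G, 32.8165/10 → 3 → D; chars GD.
Square: 5.1421/2 → 2, 2.8165/1 → 2; chars 22.
Subsquare: 1.1421/0.0833333 → 13 → n, 0.8165/0.0416667 → 19 → t; chars nt.

GD22nt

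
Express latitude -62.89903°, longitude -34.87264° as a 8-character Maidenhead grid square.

Add 180° to longitude and 90° to latitude: 145.12736, 27.10097.
Field: 145.12736/20 → 7 → H, 27.10097/10 → 2 → C; chars HC.
Square: 5.12736/2 → 2, 7.10097/1 → 7; chars 27.
Subsquare: 1.12736/0.0833333 → 13 → n, 0.10097/0.0416667 → 2 → c; chars nc.
Extended square: 0.04403/0.00833333 → 5, 0.01764/0.00416667 → 4; chars 54.

HC27nc54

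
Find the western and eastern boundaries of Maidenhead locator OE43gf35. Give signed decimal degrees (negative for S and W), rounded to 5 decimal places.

Field O=14, E=4: +14·20° lon, +4·10° lat → SW at lon 100°, lat -50°.
Square 4, 3: +4·2° lon, +3·1° lat → SW at lon 108°, lat -47°.
Subsquare g=6, f=5: +6·0.0833333° lon, +5·0.0416667° lat → SW at lon 108.5°, lat -46.7917°.
Extended square 3, 5: +3·0.00833333° lon, +5·0.00416667° lat → SW at lon 108.525°, lat -46.7708°.
Cell spans 0.00833333° lon × 0.00416667° lat.
west 108.52500, east 108.53333.

108.52500, 108.53333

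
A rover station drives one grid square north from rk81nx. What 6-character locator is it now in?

RK82na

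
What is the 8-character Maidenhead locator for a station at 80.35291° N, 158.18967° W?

Shift to the Maidenhead origin (180°W, 90°S): lon 21.81033, lat 170.35291.
Field: lon ⌊21.81033/20⌋ = 1 → B; lat ⌊170.35291/10⌋ = 17 → R.
Square: lon ⌊1.81033/2⌋ = 0; lat ⌊0.35291/1⌋ = 0.
Subsquare: lon ⌊1.81033/0.0833333⌋ = 21 → v; lat ⌊0.35291/0.0416667⌋ = 8 → i.
Extended square: lon ⌊0.06033/0.00833333⌋ = 7; lat ⌊0.01958/0.00416667⌋ = 4.

BR00vi74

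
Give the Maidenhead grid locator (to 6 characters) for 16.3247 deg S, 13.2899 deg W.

Offset from 180°W / 90°S: lon 166.7101°, lat 73.6753°.
Field (20°×10°, letters A–R): 166.7101/20 → 8 → I, 73.6753/10 → 7 → H; chars IH.
Square (2°×1°, digits 0–9): 6.7101/2 → 3, 3.6753/1 → 3; chars 33.
Subsquare (5′×2.5′, letters a–x): 0.7101/0.0833333 → 8 → i, 0.6753/0.0416667 → 16 → q; chars iq.

IH33iq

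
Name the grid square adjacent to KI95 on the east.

LI05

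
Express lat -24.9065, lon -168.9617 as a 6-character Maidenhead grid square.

AG55mc

Shift to the Maidenhead origin (180°W, 90°S): lon 11.0383, lat 65.0935.
Field: lon ⌊11.0383/20⌋ = 0 → A; lat ⌊65.0935/10⌋ = 6 → G.
Square: lon ⌊11.0383/2⌋ = 5; lat ⌊5.0935/1⌋ = 5.
Subsquare: lon ⌊1.0383/0.0833333⌋ = 12 → m; lat ⌊0.0935/0.0416667⌋ = 2 → c.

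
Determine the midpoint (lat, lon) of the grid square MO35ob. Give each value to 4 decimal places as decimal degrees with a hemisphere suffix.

55.0625° N, 67.2083° E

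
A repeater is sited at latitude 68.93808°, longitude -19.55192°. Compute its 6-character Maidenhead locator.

IP08fw

Offset from 180°W / 90°S: lon 160.4481°, lat 158.9381°.
Field (20°×10°, letters A–R): lon ⌊160.4481/20⌋ = 8 → I; lat ⌊158.9381/10⌋ = 15 → P.
Square (2°×1°, digits 0–9): lon ⌊0.4481/2⌋ = 0; lat ⌊8.9381/1⌋ = 8.
Subsquare (5′×2.5′, letters a–x): lon ⌊0.4481/0.0833333⌋ = 5 → f; lat ⌊0.9381/0.0416667⌋ = 22 → w.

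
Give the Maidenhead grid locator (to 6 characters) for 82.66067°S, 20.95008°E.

Shift to the Maidenhead origin (180°W, 90°S): lon 200.9501, lat 7.3393.
Field (20°×10°, letters A–R): lon ⌊200.9501/20⌋ = 10 → K; lat ⌊7.3393/10⌋ = 0 → A.
Square (2°×1°, digits 0–9): lon ⌊0.9501/2⌋ = 0; lat ⌊7.3393/1⌋ = 7.
Subsquare (5′×2.5′, letters a–x): lon ⌊0.9501/0.0833333⌋ = 11 → l; lat ⌊0.3393/0.0416667⌋ = 8 → i.

KA07li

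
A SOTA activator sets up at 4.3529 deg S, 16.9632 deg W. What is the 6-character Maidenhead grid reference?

Offset from 180°W / 90°S: lon 163.0368°, lat 85.6471°.
Field (20°×10°, letters A–R): lon ⌊163.0368/20⌋ = 8 → I; lat ⌊85.6471/10⌋ = 8 → I.
Square (2°×1°, digits 0–9): lon ⌊3.0368/2⌋ = 1; lat ⌊5.6471/1⌋ = 5.
Subsquare (5′×2.5′, letters a–x): lon ⌊1.0368/0.0833333⌋ = 12 → m; lat ⌊0.6471/0.0416667⌋ = 15 → p.

II15mp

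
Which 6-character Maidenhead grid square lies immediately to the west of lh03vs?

Longitude subsquare v = 21; −1 → 20 = u.
The latitude characters are unchanged.

LH03us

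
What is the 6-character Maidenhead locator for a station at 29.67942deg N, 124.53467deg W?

CL79rq

Shift to the Maidenhead origin (180°W, 90°S): lon 55.4653, lat 119.6794.
Field: lon ⌊55.4653/20⌋ = 2 → C; lat ⌊119.6794/10⌋ = 11 → L.
Square: lon ⌊15.4653/2⌋ = 7; lat ⌊9.6794/1⌋ = 9.
Subsquare: lon ⌊1.4653/0.0833333⌋ = 17 → r; lat ⌊0.6794/0.0416667⌋ = 16 → q.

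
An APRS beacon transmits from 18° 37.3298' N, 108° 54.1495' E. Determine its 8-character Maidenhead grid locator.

Shift to the Maidenhead origin (180°W, 90°S): lon 288.90249, lat 108.62216.
Field: 288.90249/20 → 14 → O, 108.62216/10 → 10 → K; chars OK.
Square: 8.90249/2 → 4, 8.62216/1 → 8; chars 48.
Subsquare: 0.90249/0.0833333 → 10 → k, 0.62216/0.0416667 → 14 → o; chars ko.
Extended square: 0.06916/0.00833333 → 8, 0.03883/0.00416667 → 9; chars 89.

OK48ko89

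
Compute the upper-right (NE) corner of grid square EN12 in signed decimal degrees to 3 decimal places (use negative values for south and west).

Field E=4, N=13: +4·20° lon, +13·10° lat → SW at lon -100°, lat 40°.
Square 1, 2: +1·2° lon, +2·1° lat → SW at lon -98°, lat 42°.
Cell spans 2° lon × 1° lat. NE corner is SW corner plus one full cell.
latitude 43.000, longitude -96.000.

43.000, -96.000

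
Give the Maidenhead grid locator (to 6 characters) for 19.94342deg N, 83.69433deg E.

NK19uw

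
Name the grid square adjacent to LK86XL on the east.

LK96al

Longitude subsquare x = 23; +1 → 24, wraps to 0 = a, carry into square.
Longitude square 8; +1 → 9.
The latitude characters are unchanged.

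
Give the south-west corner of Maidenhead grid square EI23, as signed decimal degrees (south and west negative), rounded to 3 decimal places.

-7.000, -96.000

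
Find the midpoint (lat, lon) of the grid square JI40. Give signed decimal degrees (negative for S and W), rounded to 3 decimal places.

Field J=9, I=8: +9·20° lon, +8·10° lat → SW at lon 0°, lat -10°.
Square 4, 0: +4·2° lon, +0·1° lat → SW at lon 8°, lat -10°.
Cell spans 2° lon × 1° lat. Centre is SW corner plus half of each.
latitude -9.500, longitude 9.000.

-9.500, 9.000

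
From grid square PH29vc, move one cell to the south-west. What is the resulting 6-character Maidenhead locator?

PH29ub

Longitude subsquare v = 21; −1 → 20 = u.
Latitude subsquare c = 2; −1 → 1 = b.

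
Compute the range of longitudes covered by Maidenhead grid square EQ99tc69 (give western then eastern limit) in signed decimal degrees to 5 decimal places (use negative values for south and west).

-80.36667, -80.35833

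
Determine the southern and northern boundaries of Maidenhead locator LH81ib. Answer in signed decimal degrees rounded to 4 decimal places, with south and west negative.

Field L=11, H=7: +11·20° lon, +7·10° lat → SW at lon 40°, lat -20°.
Square 8, 1: +8·2° lon, +1·1° lat → SW at lon 56°, lat -19°.
Subsquare i=8, b=1: +8·0.0833333° lon, +1·0.0416667° lat → SW at lon 56.6667°, lat -18.9583°.
Cell spans 0.0833333° lon × 0.0416667° lat.
south -18.9583, north -18.9167.

-18.9583, -18.9167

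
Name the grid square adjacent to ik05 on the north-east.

IK16

Longitude square 0; +1 → 1.
Latitude square 5; +1 → 6.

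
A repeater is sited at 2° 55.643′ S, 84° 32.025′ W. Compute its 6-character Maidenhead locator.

EI77rb

Add 180° to longitude and 90° to latitude: 95.4663, 87.0726.
Field: 95.4663/20 → 4 → E, 87.0726/10 → 8 → I; chars EI.
Square: 15.4663/2 → 7, 7.0726/1 → 7; chars 77.
Subsquare: 1.4663/0.0833333 → 17 → r, 0.0726/0.0416667 → 1 → b; chars rb.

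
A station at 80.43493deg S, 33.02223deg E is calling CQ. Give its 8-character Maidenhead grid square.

KA69mn25

Offset from 180°W / 90°S: lon 213.02223°, lat 9.56507°.
Field: 213.02223/20 → 10 → K, 9.56507/10 → 0 → A; chars KA.
Square: 13.02223/2 → 6, 9.56507/1 → 9; chars 69.
Subsquare: 1.02223/0.0833333 → 12 → m, 0.56507/0.0416667 → 13 → n; chars mn.
Extended square: 0.02223/0.00833333 → 2, 0.02340/0.00416667 → 5; chars 25.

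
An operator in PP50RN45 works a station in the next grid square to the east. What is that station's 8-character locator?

PP50rn55

Longitude extended square 4; +1 → 5.
The latitude characters are unchanged.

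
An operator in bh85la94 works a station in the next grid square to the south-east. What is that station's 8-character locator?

BH85ma03

Longitude extended square 9; +1 → 10, wraps to 0, carry into subsquare.
Longitude subsquare l = 11; +1 → 12 = m.
Latitude extended square 4; −1 → 3.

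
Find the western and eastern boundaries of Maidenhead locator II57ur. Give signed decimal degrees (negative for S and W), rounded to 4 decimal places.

Field I=8, I=8: +8·20° lon, +8·10° lat → SW at lon -20°, lat -10°.
Square 5, 7: +5·2° lon, +7·1° lat → SW at lon -10°, lat -3°.
Subsquare u=20, r=17: +20·0.0833333° lon, +17·0.0416667° lat → SW at lon -8.33333°, lat -2.29167°.
Cell spans 0.0833333° lon × 0.0416667° lat.
west -8.3333, east -8.2500.

-8.3333, -8.2500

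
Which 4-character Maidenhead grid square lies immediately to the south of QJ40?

Latitude square 0; −1 → -1, wraps to 9, carry into field.
Latitude field J = 9; −1 → 8 = I.
The longitude characters are unchanged.

QI49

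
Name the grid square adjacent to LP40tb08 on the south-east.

Longitude extended square 0; +1 → 1.
Latitude extended square 8; −1 → 7.

LP40tb17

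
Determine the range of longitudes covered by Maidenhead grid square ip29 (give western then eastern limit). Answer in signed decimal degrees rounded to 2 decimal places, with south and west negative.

-16.00, -14.00

Field I=8, P=15: +8·20° lon, +15·10° lat → SW at lon -20°, lat 60°.
Square 2, 9: +2·2° lon, +9·1° lat → SW at lon -16°, lat 69°.
Cell spans 2° lon × 1° lat.
west -16.00, east -14.00.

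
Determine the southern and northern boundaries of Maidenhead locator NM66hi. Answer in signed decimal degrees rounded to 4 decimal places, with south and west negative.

Field N=13, M=12: +13·20° lon, +12·10° lat → SW at lon 80°, lat 30°.
Square 6, 6: +6·2° lon, +6·1° lat → SW at lon 92°, lat 36°.
Subsquare h=7, i=8: +7·0.0833333° lon, +8·0.0416667° lat → SW at lon 92.5833°, lat 36.3333°.
Cell spans 0.0833333° lon × 0.0416667° lat.
south 36.3333, north 36.3750.

36.3333, 36.3750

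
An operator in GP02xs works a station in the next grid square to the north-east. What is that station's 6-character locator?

GP12at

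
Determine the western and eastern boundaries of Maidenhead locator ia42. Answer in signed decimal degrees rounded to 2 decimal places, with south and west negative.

Field I=8, A=0: +8·20° lon, +0·10° lat → SW at lon -20°, lat -90°.
Square 4, 2: +4·2° lon, +2·1° lat → SW at lon -12°, lat -88°.
Cell spans 2° lon × 1° lat.
west -12.00, east -10.00.

-12.00, -10.00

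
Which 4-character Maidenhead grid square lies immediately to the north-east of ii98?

JI09

Longitude square 9; +1 → 10, wraps to 0, carry into field.
Longitude field I = 8; +1 → 9 = J.
Latitude square 8; +1 → 9.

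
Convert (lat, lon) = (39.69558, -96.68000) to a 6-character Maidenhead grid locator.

EM19pq

Shift to the Maidenhead origin (180°W, 90°S): lon 83.3200, lat 129.6956.
Field: lon ⌊83.3200/20⌋ = 4 → E; lat ⌊129.6956/10⌋ = 12 → M.
Square: lon ⌊3.3200/2⌋ = 1; lat ⌊9.6956/1⌋ = 9.
Subsquare: lon ⌊1.3200/0.0833333⌋ = 15 → p; lat ⌊0.6956/0.0416667⌋ = 16 → q.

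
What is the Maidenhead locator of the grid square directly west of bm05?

AM95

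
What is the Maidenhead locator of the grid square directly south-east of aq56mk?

AQ56nj

Longitude subsquare m = 12; +1 → 13 = n.
Latitude subsquare k = 10; −1 → 9 = j.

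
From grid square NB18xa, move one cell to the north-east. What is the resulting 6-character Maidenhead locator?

Longitude subsquare x = 23; +1 → 24, wraps to 0 = a, carry into square.
Longitude square 1; +1 → 2.
Latitude subsquare a = 0; +1 → 1 = b.

NB28ab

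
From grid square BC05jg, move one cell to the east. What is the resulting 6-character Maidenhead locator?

Longitude subsquare j = 9; +1 → 10 = k.
The latitude characters are unchanged.

BC05kg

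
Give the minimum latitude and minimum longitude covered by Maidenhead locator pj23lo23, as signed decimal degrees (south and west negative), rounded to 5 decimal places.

Field P=15, J=9: +15·20° lon, +9·10° lat → SW at lon 120°, lat 0°.
Square 2, 3: +2·2° lon, +3·1° lat → SW at lon 124°, lat 3°.
Subsquare l=11, o=14: +11·0.0833333° lon, +14·0.0416667° lat → SW at lon 124.917°, lat 3.58333°.
Extended square 2, 3: +2·0.00833333° lon, +3·0.00416667° lat → SW at lon 124.933°, lat 3.59583°.
latitude 3.59583, longitude 124.93333.

3.59583, 124.93333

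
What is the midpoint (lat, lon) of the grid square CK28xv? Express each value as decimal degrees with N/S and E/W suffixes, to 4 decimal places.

18.8958° N, 134.0417° W

Field C=2, K=10: +2·20° lon, +10·10° lat → SW at lon -140°, lat 10°.
Square 2, 8: +2·2° lon, +8·1° lat → SW at lon -136°, lat 18°.
Subsquare x=23, v=21: +23·0.0833333° lon, +21·0.0416667° lat → SW at lon -134.083°, lat 18.875°.
Cell spans 0.0833333° lon × 0.0416667° lat. Centre is SW corner plus half of each.
latitude 18.8958° N, longitude 134.0417° W.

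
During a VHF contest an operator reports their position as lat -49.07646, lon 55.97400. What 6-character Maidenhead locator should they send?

Offset from 180°W / 90°S: lon 235.9740°, lat 40.9235°.
Field: lon ⌊235.9740/20⌋ = 11 → L; lat ⌊40.9235/10⌋ = 4 → E.
Square: lon ⌊15.9740/2⌋ = 7; lat ⌊0.9235/1⌋ = 0.
Subsquare: lon ⌊1.9740/0.0833333⌋ = 23 → x; lat ⌊0.9235/0.0416667⌋ = 22 → w.

LE70xw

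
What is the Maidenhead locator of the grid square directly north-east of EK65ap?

Longitude subsquare a = 0; +1 → 1 = b.
Latitude subsquare p = 15; +1 → 16 = q.

EK65bq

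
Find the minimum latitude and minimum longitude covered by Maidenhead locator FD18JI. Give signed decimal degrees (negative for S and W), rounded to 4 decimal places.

-51.6667, -77.2500

Field F=5, D=3: +5·20° lon, +3·10° lat → SW at lon -80°, lat -60°.
Square 1, 8: +1·2° lon, +8·1° lat → SW at lon -78°, lat -52°.
Subsquare j=9, i=8: +9·0.0833333° lon, +8·0.0416667° lat → SW at lon -77.25°, lat -51.6667°.
latitude -51.6667, longitude -77.2500.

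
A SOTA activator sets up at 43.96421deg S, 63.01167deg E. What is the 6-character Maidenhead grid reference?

ME16ma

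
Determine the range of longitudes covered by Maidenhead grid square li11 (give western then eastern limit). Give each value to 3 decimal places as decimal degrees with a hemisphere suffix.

42.000° E, 44.000° E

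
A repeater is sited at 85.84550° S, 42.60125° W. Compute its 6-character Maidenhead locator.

Shift to the Maidenhead origin (180°W, 90°S): lon 137.3988, lat 4.1545.
Field (20°×10°, letters A–R): lon ⌊137.3988/20⌋ = 6 → G; lat ⌊4.1545/10⌋ = 0 → A.
Square (2°×1°, digits 0–9): lon ⌊17.3988/2⌋ = 8; lat ⌊4.1545/1⌋ = 4.
Subsquare (5′×2.5′, letters a–x): lon ⌊1.3988/0.0833333⌋ = 16 → q; lat ⌊0.1545/0.0416667⌋ = 3 → d.

GA84qd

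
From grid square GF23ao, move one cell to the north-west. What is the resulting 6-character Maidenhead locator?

GF13xp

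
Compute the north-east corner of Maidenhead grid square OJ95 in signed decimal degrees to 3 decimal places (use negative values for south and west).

6.000, 120.000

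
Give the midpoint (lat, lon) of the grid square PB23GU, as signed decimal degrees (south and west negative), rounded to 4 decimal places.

-76.1458, 124.5417

Field P=15, B=1: +15·20° lon, +1·10° lat → SW at lon 120°, lat -80°.
Square 2, 3: +2·2° lon, +3·1° lat → SW at lon 124°, lat -77°.
Subsquare g=6, u=20: +6·0.0833333° lon, +20·0.0416667° lat → SW at lon 124.5°, lat -76.1667°.
Cell spans 0.0833333° lon × 0.0416667° lat. Centre is SW corner plus half of each.
latitude -76.1458, longitude 124.5417.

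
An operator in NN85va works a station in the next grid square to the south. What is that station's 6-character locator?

NN84vx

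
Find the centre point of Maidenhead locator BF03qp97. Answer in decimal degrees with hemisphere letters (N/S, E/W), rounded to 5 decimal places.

36.34375° S, 158.58750° W

Field B=1, F=5: +1·20° lon, +5·10° lat → SW at lon -160°, lat -40°.
Square 0, 3: +0·2° lon, +3·1° lat → SW at lon -160°, lat -37°.
Subsquare q=16, p=15: +16·0.0833333° lon, +15·0.0416667° lat → SW at lon -158.667°, lat -36.375°.
Extended square 9, 7: +9·0.00833333° lon, +7·0.00416667° lat → SW at lon -158.592°, lat -36.3458°.
Cell spans 0.00833333° lon × 0.00416667° lat. Centre is SW corner plus half of each.
latitude 36.34375° S, longitude 158.58750° W.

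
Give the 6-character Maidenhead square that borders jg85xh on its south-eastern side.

JG95ag

Longitude subsquare x = 23; +1 → 24, wraps to 0 = a, carry into square.
Longitude square 8; +1 → 9.
Latitude subsquare h = 7; −1 → 6 = g.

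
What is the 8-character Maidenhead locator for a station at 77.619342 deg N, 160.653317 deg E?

RQ07ho88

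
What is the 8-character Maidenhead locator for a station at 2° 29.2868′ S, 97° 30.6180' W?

Shift to the Maidenhead origin (180°W, 90°S): lon 82.48970, lat 87.51189.
Field (20°×10°, letters A–R): 82.48970/20 → 4 → E, 87.51189/10 → 8 → I; chars EI.
Square (2°×1°, digits 0–9): 2.48970/2 → 1, 7.51189/1 → 7; chars 17.
Subsquare (5′×2.5′, letters a–x): 0.48970/0.0833333 → 5 → f, 0.51189/0.0416667 → 12 → m; chars fm.
Extended square (30″×15″, digits 0–9): 0.07303/0.00833333 → 8, 0.01189/0.00416667 → 2; chars 82.

EI17fm82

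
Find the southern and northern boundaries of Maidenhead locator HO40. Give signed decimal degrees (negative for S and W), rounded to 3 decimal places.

Field H=7, O=14: +7·20° lon, +14·10° lat → SW at lon -40°, lat 50°.
Square 4, 0: +4·2° lon, +0·1° lat → SW at lon -32°, lat 50°.
Cell spans 2° lon × 1° lat.
south 50.000, north 51.000.

50.000, 51.000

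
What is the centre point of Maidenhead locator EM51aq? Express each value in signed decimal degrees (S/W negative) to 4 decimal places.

31.6875, -89.9583

Field E=4, M=12: +4·20° lon, +12·10° lat → SW at lon -100°, lat 30°.
Square 5, 1: +5·2° lon, +1·1° lat → SW at lon -90°, lat 31°.
Subsquare a=0, q=16: +0·0.0833333° lon, +16·0.0416667° lat → SW at lon -90°, lat 31.6667°.
Cell spans 0.0833333° lon × 0.0416667° lat. Centre is SW corner plus half of each.
latitude 31.6875, longitude -89.9583.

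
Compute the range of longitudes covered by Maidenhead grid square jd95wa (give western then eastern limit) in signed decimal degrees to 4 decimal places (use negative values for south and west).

19.8333, 19.9167

Field J=9, D=3: +9·20° lon, +3·10° lat → SW at lon 0°, lat -60°.
Square 9, 5: +9·2° lon, +5·1° lat → SW at lon 18°, lat -55°.
Subsquare w=22, a=0: +22·0.0833333° lon, +0·0.0416667° lat → SW at lon 19.8333°, lat -55°.
Cell spans 0.0833333° lon × 0.0416667° lat.
west 19.8333, east 19.9167.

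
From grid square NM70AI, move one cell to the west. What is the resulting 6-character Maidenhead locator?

NM60xi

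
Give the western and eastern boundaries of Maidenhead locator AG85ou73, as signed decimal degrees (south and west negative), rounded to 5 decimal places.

-162.77500, -162.76667

Field A=0, G=6: +0·20° lon, +6·10° lat → SW at lon -180°, lat -30°.
Square 8, 5: +8·2° lon, +5·1° lat → SW at lon -164°, lat -25°.
Subsquare o=14, u=20: +14·0.0833333° lon, +20·0.0416667° lat → SW at lon -162.833°, lat -24.1667°.
Extended square 7, 3: +7·0.00833333° lon, +3·0.00416667° lat → SW at lon -162.775°, lat -24.1542°.
Cell spans 0.00833333° lon × 0.00416667° lat.
west -162.77500, east -162.76667.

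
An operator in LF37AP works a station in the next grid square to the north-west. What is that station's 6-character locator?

Longitude subsquare a = 0; −1 → -1, wraps to 23 = x, carry into square.
Longitude square 3; −1 → 2.
Latitude subsquare p = 15; +1 → 16 = q.

LF27xq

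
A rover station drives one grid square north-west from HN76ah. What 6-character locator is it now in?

Longitude subsquare a = 0; −1 → -1, wraps to 23 = x, carry into square.
Longitude square 7; −1 → 6.
Latitude subsquare h = 7; +1 → 8 = i.

HN66xi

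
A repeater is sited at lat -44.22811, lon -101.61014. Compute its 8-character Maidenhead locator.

DE95es65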